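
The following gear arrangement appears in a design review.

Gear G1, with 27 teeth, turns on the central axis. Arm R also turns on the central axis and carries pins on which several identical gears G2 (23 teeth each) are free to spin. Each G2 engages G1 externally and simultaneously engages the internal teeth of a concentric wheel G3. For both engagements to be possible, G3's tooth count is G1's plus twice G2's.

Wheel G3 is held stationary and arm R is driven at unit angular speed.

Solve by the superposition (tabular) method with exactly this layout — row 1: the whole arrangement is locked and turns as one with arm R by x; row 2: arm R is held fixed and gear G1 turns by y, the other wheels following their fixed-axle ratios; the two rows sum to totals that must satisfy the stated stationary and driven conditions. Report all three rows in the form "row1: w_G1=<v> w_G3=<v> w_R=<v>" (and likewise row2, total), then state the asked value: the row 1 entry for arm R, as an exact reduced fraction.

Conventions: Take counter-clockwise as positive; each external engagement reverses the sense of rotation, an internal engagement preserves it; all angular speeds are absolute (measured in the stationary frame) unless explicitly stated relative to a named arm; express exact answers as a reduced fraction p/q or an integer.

recognized (axles ride arm R): planetary set, 27/23/73 teeth
row 1 (train locked, turned with arm): all members turn x
row 2: sun turns y, ring = −(27/73)·y, arm 0
boundary: total ω_ring = x − (27/73)·y = 0 and total ω_arm = x = 1  ⇒  y = 73/27, x = 1
row 2 ring = −(27/73)·73/27 = -1
totals (row 1 + row 2): sun 1 + 73/27 = 100/27, ring 1 + (-1) = 0, arm 1 + 0 = 1
asked cell (row1, arm) = 1

row1: w_G1=1 w_G3=1 w_R=1
row2: w_G1=73/27 w_G3=-1 w_R=0
total: w_G1=100/27 w_G3=0 w_R=1
asked value: 1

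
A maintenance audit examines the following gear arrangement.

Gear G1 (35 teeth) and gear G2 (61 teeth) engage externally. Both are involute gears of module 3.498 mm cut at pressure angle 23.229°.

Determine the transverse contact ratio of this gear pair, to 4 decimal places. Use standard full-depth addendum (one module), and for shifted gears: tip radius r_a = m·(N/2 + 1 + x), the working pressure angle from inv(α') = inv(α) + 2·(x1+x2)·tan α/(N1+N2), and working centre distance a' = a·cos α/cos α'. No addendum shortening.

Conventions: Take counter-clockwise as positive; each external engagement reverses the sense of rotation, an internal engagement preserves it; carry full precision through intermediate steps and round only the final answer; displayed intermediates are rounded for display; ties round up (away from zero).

recognized (one external pair, fixed centres): single-mesh tooth geometry, m = 3.498, N1 = 35, N2 = 61
base radii: r_b1 = 56.252657, r_b2 = 98.040345
tip radii: r_a1 = 64.713000, r_a2 = 110.187000
no profile shift: α' = α, a' = a
action lengths: √(r_a1²−r_b1²) = 31.990795, √(r_a2²−r_b2²) = 50.291806
base pitch p_b = π·m·cos α = 10.098453
CR = (31.990795 + 50.291806 − 167.904000·sin 23.22900°)/10.098453 = 1.590350
contact ratio ≈ 1.5904

1.5904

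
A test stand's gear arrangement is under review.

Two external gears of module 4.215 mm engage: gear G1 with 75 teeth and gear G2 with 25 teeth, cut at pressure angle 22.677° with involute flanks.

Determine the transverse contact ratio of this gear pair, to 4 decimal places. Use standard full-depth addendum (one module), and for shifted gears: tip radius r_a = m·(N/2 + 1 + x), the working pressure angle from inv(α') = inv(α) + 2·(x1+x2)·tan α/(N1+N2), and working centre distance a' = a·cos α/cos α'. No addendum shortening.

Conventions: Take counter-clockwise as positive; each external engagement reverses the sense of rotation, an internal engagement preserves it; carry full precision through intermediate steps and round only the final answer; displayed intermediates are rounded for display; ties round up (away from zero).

1.5944

recognized (one external pair, fixed centres): single-mesh tooth geometry, m = 4.215, N1 = 75, N2 = 25
base radii: r_b1 = 145.843151, r_b2 = 48.614384
tip radii: r_a1 = 162.277500, r_a2 = 56.902500
no profile shift: α' = α, a' = a
action lengths: √(r_a1²−r_b1²) = 71.160118, √(r_a2²−r_b2²) = 29.572558
base pitch p_b = π·m·cos α = 12.218127
CR = (71.160118 + 29.572558 − 210.750000·sin 22.67700°)/12.218127 = 1.594437
contact ratio ≈ 1.5944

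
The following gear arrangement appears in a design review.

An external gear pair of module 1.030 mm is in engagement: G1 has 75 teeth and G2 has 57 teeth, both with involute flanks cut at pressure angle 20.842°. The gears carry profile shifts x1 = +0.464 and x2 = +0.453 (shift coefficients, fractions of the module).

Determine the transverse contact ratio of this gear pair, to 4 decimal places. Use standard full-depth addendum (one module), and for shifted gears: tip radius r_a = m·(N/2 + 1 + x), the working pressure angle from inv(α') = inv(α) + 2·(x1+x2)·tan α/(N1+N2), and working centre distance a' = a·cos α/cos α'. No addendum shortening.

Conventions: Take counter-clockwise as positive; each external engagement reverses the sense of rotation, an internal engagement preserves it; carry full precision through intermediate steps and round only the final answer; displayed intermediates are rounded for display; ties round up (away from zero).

class = single-mesh tooth geometry [involute pair 75T × 57T, m = 1.030]
base radii: r_b1 = 36.097578, r_b2 = 27.434159
tip radii: r_a1 = 40.132920, r_a2 = 30.851590
inv(α') = inv(20.842°) + 2·(+0.464+0.453)·tan α/(75+57) = 0.02223136  ⇒  α' = 22.73662°
a' = a·cos α / cos α' = 67.9800·cos 20.842°/cos 22.73662° = 68.884679
action lengths: √(r_a1²−r_b1²) = 17.538989, √(r_a2²−r_b2²) = 14.113381
base pitch p_b = π·m·cos α = 3.024104
CR = (17.538989 + 14.113381 − 68.884679·sin 22.73662°)/3.024104 = 1.662888
contact ratio ≈ 1.6629

1.6629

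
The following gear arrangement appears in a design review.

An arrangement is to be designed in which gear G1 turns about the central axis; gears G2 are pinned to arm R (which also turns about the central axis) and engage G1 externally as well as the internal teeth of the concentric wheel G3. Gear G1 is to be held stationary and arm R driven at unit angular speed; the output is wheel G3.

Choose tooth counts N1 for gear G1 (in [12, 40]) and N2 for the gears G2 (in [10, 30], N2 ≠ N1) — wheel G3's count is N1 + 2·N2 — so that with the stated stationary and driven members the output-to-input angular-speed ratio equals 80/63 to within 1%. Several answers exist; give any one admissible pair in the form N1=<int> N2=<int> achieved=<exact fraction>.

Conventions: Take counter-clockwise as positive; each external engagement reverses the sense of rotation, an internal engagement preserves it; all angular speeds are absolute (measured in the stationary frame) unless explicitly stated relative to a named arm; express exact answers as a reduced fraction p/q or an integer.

planetary set to be sized for 80/63 (Willis relation)
Willis with ω_sun = 0: ω_ring/ω_arm = (N1+N3)/N3; set equal to 80/63  ⇒  N3/N1 = 1/(80/63 − 1) = 63/17
N3 = N1 + 2·N2  ⇒  N2/N1 = (N3/N1 − 1)/2 = (63/17 − 1)/2 = 23/17
smallest multiple with N1 ≥ 12 and N2 ≥ 10: k = 1  ⇒  N1 = 1·17 = 17, N2 = 1·23 = 23 (N1 ≤ 40, N2 ≤ 30, N2 ≠ N1 ✓), N3 = 17 + 2·23 = 63
check: (N1+N3)/N3 with N1 = 17, N3 = 63 gives 80/63; |achieved − target| = 0 ≤ 4/315 ✓

N1=17 N2=23 achieved=80/63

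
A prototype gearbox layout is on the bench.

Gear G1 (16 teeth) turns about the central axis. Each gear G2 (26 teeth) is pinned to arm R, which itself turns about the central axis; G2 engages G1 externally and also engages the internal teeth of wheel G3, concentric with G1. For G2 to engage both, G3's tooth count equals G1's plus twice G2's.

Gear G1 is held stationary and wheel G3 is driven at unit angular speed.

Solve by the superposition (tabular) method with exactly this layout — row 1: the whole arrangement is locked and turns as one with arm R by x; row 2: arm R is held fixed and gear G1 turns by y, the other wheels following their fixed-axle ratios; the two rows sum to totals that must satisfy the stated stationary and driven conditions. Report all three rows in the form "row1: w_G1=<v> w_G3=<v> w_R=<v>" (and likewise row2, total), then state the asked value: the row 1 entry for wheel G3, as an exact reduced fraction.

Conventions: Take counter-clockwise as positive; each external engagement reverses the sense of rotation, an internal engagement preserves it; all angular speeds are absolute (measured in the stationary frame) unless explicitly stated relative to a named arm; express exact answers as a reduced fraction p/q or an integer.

row1: w_G1=17/21 w_G3=17/21 w_R=17/21
row2: w_G1=-17/21 w_G3=4/21 w_R=0
total: w_G1=0 w_G3=1 w_R=17/21
asked value: 17/21

recognized (axles ride arm R): planetary set, 16/26/68 teeth
superposition row 1 [locked train]: every member turns x
row 2 (arm held, sun turns y): ω_ring = −(16/68)·y, ω_arm = 0
boundary: total ω_sun = x + y = 0 and total ω_ring = x − (16/68)·y = 1  ⇒  y = -17/21, x = 17/21
row 2 ring = −(16/68)·(-17/21) = 4/21
totals (row 1 + row 2): sun 17/21 + (-17/21) = 0, ring 17/21 + 4/21 = 1, arm 17/21 + 0 = 17/21
asked cell (row1, ring) = 17/21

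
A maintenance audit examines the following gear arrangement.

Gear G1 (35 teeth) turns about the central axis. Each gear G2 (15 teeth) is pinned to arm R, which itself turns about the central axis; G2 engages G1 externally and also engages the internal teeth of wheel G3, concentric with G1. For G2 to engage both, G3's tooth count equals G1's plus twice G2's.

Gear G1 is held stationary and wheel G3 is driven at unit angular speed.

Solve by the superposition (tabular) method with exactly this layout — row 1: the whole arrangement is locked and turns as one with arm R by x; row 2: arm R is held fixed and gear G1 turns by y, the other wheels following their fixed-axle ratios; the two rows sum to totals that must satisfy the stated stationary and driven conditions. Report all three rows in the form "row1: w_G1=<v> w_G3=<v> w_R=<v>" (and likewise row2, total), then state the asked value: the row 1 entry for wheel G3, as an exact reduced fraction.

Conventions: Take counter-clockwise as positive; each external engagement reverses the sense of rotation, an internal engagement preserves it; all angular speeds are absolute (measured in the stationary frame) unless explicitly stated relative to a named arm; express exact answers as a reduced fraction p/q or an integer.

row1: w_G1=13/20 w_G3=13/20 w_R=13/20
row2: w_G1=-13/20 w_G3=7/20 w_R=0
total: w_G1=0 w_G3=1 w_R=13/20
asked value: 13/20

topology: planetary set — G1 35T / G2 15T / G3 65T, arm = carrier (Willis)
row 1 — lock + rotate with arm: ω_sun = ω_ring = ω_arm = x
row 2: sun turns y, ring = −(35/65)·y, arm 0
boundary: total ω_sun = x + y = 0 and total ω_ring = x − (35/65)·y = 1  ⇒  y = -13/20, x = 13/20
row 2 ring = −(35/65)·(-13/20) = 7/20
totals (row 1 + row 2): sun 13/20 + (-13/20) = 0, ring 13/20 + 7/20 = 1, arm 13/20 + 0 = 13/20
asked cell (row1, ring) = 13/20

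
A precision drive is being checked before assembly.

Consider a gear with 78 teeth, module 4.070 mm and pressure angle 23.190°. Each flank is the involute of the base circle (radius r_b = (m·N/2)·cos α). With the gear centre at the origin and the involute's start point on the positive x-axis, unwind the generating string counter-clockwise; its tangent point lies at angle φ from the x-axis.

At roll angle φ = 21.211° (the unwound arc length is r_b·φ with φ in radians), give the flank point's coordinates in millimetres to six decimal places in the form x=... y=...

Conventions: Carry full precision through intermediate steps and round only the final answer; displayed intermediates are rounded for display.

single-mesh involute tooth geometry (78T wheel at module 4.070)
pitch radius r_p = m·N/2 = 4.070·78/2 = 158.730000
base radius r_b = r_p·cos α = 158.730000·cos 23.190° = 145.905264
roll angle φ = 21.211° = 0.37020179 rad
x = r_b·(cos φ + φ·sin φ) = 155.563416
y = r_b·(sin φ − φ·cos φ) = 2.433893

x=155.563416 y=2.433893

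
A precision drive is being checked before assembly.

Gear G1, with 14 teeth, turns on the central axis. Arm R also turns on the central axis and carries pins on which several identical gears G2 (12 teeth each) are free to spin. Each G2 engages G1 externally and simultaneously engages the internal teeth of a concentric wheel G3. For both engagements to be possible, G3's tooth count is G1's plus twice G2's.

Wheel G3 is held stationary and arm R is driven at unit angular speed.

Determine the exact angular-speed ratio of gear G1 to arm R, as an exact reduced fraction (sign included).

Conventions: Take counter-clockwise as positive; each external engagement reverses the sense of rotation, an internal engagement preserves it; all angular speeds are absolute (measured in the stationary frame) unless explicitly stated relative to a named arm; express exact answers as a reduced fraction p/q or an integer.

26/7

topology: planetary set — G1 14T / G2 12T / G3 38T, arm = carrier (Willis)
ring teeth: 14 + 2·12 = 38
14(ω_sun−ω_arm) = −38(ω_ring−ω_arm),  ω_ring = 0, ω_arm = 1
ω_sun = 1 − (38/14)(0−1) = 26/7
ω_out/ω_in = 26/7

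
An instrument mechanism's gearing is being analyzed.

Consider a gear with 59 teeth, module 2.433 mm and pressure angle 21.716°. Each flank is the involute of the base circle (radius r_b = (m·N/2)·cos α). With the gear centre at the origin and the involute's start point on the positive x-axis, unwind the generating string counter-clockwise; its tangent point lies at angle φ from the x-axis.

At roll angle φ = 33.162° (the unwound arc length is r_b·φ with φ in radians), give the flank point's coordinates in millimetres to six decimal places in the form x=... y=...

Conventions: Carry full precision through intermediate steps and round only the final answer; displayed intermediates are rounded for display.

x=76.930217 y=4.166848

recognized (one wheel, involute flank): single-mesh tooth geometry, m = 2.433, N = 59
pitch radius r_p = m·N/2 = 2.433·59/2 = 71.773500
base radius r_b = r_p·cos α = 71.773500·cos 21.716° = 66.679683
roll angle φ = 33.162° = 0.57878609 rad
x = r_b·(cos φ + φ·sin φ) = 76.930217
y = r_b·(sin φ − φ·cos φ) = 4.166848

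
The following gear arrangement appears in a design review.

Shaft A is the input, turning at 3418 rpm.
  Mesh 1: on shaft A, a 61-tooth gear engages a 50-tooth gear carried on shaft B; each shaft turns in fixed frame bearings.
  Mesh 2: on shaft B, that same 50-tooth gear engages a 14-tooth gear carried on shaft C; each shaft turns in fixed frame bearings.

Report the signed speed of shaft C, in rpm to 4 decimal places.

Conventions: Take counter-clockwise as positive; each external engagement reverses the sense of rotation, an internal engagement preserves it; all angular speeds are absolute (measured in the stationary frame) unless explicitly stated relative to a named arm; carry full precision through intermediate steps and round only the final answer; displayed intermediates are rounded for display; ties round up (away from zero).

+14892.7143 rpm

recognized (3 fixed axles, 2 meshes): fixed-axis compound train
mesh 1 [61T→50T]: ω = 3418.0000×61/50 = 4169.9600 rpm, sense flips to −
mesh 2 [50T→14T]: ω = 4169.9600×50/14 = 14892.7143 rpm, sense flips to +
signed output speed = +14892.7143 rpm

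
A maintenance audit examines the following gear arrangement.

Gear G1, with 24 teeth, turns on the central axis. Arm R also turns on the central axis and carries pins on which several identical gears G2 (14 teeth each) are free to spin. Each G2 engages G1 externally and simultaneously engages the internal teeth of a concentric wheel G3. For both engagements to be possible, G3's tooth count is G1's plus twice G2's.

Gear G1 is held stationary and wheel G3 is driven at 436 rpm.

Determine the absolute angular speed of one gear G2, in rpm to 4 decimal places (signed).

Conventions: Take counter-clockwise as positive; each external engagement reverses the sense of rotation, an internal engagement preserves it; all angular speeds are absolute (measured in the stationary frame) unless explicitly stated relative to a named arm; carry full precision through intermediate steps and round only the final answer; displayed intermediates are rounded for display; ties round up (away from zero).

class = planetary set [G3 = 24+2·14 = 52; Willis about the carrier]
normalise by the input: solve with ω_ring = 1, then scale by 436 rpm
ring teeth: 24 + 2·14 = 52
24(ω_sun−ω_arm) = −52(ω_ring−ω_arm),  ω_sun = 0, ω_ring = 1
24(0−ω_arm) = −52(1−ω_arm)  ⇒  76·ω_arm = 52  ⇒  ω_arm = 13/19
sun–planet mesh: 24·(0−13/19) = −14·(ω_p−ω_arm)  ⇒  ω_p−ω_arm = 156/133
ω_p = 13/19 + 156/133 = 13/7
scale: ω_p = 13/7 × 436 rpm = +809.7143 rpm

+809.7143 rpm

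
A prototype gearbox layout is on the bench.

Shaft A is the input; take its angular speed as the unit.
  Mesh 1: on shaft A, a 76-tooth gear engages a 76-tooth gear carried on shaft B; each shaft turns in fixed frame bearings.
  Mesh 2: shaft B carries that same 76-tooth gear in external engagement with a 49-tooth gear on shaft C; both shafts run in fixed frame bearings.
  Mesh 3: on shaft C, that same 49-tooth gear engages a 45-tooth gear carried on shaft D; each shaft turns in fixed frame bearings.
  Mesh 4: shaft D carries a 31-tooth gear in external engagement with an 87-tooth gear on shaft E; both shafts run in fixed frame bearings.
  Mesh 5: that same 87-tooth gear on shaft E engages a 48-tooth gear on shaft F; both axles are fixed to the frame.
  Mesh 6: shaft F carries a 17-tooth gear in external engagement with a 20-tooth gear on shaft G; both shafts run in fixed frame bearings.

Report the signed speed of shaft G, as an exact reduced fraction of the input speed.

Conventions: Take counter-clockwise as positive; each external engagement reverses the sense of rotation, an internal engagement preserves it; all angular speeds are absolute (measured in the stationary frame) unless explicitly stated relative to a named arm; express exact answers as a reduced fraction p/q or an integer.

10013/10800

6-mesh fixed-axis compound train (all bearings frame-fixed)
mesh 1 [76T→76T]: |ω|/ω_in = 1×76/76 = 1, sense flips to −
mesh 2 [76T→49T]: |ω|/ω_in = 1×76/49 = 76/49, sense flips to +
mesh 3 [49T→45T]: |ω|/ω_in = (76/49)×49/45 = 76/45, sense flips to −
mesh 4 [31T→87T]: |ω|/ω_in = (76/45)×31/87 = 2356/3915, sense flips to +
mesh 5 [87T→48T]: |ω|/ω_in = (2356/3915)×87/48 = 589/540, sense flips to −
mesh 6 [17T→20T]: |ω|/ω_in = (589/540)×17/20 = 10013/10800, sense flips to +
signed output speed (× input speed) = 10013/10800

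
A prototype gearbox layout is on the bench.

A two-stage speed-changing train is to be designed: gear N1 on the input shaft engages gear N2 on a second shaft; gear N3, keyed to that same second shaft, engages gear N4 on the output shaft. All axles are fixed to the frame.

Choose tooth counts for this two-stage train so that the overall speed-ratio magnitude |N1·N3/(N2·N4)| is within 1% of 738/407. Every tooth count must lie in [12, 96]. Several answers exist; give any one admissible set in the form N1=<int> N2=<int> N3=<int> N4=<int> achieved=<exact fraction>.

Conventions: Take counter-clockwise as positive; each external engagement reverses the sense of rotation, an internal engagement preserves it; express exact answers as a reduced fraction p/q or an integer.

N1=18 N2=22 N3=82 N4=37 achieved=738/407

design class (target 738/407): fixed-axis compound train
target = 738/407 in lowest terms: an exact hit needs N1·N3 = k·738 and N2·N4 = k·407 for one integer k, every count in [12, 96]; additionally prefer no 1:1 stage (N1 ≠ N2, N3 ≠ N4)
k = 1: no 1:1-free in-range split of k·738 and k·407 into factor pairs; take k = 2
k = 2: N1·N3 = 1476 = 18·82, N2·N4 = 814 = 22·37
achieved = 18·82/(22·37) = 738/407; |achieved − target| = 0 ≤ 369/20350 ✓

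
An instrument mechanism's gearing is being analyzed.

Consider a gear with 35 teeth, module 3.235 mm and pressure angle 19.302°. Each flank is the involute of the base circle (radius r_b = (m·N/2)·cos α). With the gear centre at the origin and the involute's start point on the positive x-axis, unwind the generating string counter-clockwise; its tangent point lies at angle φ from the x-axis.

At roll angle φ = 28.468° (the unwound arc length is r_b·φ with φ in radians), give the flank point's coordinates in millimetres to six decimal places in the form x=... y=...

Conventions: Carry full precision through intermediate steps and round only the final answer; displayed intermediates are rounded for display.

topology: single-mesh involute geometry — m = 3.235, N = 35
pitch radius r_p = m·N/2 = 3.235·35/2 = 56.612500
base radius r_b = r_p·cos α = 56.612500·cos 19.302° = 53.430278
roll angle φ = 28.468° = 0.49686033 rad
x = r_b·(cos φ + φ·sin φ) = 59.623960
y = r_b·(sin φ − φ·cos φ) = 2.131128

x=59.623960 y=2.131128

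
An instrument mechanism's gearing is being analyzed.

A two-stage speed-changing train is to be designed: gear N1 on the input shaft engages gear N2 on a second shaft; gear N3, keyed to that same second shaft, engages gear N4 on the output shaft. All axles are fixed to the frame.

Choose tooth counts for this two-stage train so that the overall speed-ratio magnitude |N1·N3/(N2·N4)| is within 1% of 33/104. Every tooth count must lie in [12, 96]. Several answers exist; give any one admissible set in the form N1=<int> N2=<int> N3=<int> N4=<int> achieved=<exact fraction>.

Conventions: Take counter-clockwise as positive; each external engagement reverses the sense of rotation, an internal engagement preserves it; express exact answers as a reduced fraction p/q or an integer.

design class (target 33/104): fixed-axis compound train
target = 33/104 in lowest terms: an exact hit needs N1·N3 = k·33 and N2·N4 = k·104 for one integer k, every count in [12, 96]; additionally prefer no 1:1 stage (N1 ≠ N2, N3 ≠ N4)
k = 1…7: no 1:1-free in-range split of k·33 and k·104 into factor pairs; take k = 8
k = 8: N1·N3 = 264 = 12·22, N2·N4 = 832 = 13·64
achieved = 12·22/(13·64) = 33/104; |achieved − target| = 0 ≤ 33/10400 ✓

N1=12 N2=13 N3=22 N4=64 achieved=33/104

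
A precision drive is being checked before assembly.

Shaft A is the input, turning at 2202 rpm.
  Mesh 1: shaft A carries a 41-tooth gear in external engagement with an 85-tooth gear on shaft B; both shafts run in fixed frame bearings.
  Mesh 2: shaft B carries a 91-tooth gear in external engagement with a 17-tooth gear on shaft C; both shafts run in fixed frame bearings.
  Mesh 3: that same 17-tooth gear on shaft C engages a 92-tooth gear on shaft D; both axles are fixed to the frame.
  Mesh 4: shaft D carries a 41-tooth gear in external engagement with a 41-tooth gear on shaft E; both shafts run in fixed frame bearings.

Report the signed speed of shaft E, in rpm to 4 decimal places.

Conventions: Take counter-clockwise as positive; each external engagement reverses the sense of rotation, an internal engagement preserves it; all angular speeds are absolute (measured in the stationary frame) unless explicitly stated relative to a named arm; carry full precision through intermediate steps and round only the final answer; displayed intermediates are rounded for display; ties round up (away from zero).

+1050.5962 rpm

recognized (5 fixed axles, 4 meshes): fixed-axis compound train
mesh 1 [41T→85T]: ω = 2202.0000×41/85 = 1062.1412 rpm, sense flips to −
mesh 2 [91T→17T]: ω = 1062.1412×91/17 = 5685.5792 rpm, sense flips to +
mesh 3 [17T→92T]: ω = 5685.5792×17/92 = 1050.5962 rpm, sense flips to −
mesh 4 [41T→41T]: ω = 1050.5962×41/41 = 1050.5962 rpm, sense flips to +
signed output speed = +1050.5962 rpm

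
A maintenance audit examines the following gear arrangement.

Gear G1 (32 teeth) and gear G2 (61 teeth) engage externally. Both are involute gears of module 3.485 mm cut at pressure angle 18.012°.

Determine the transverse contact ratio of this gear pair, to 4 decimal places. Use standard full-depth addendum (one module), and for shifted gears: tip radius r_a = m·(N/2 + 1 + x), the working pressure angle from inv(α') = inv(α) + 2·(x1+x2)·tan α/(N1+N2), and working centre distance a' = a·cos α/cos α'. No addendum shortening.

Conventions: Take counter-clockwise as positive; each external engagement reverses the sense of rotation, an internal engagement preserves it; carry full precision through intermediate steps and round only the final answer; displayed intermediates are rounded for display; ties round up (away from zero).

recognized (one external pair, fixed centres): single-mesh tooth geometry, m = 3.485, N1 = 32, N2 = 61
base radii: r_b1 = 53.027301, r_b2 = 101.083293
tip radii: r_a1 = 59.245000, r_a2 = 109.777500
no profile shift: α' = α, a' = a
action lengths: √(r_a1²−r_b1²) = 26.421115, √(r_a2²−r_b2²) = 42.816671
base pitch p_b = π·m·cos α = 10.411886
CR = (26.421115 + 42.816671 − 162.052500·sin 18.01200°)/10.411886 = 1.837182
contact ratio ≈ 1.8372

1.8372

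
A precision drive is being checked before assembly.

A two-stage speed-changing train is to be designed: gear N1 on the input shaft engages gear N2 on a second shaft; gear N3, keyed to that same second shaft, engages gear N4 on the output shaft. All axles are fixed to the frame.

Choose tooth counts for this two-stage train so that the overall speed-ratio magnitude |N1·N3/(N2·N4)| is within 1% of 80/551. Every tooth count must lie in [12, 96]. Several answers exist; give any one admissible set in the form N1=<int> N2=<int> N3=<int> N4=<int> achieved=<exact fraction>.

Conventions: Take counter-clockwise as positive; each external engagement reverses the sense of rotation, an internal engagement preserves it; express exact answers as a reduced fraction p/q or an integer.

2-stage fixed-axis compound train for ratio 80/551
target = 80/551 in lowest terms: an exact hit needs N1·N3 = k·80 and N2·N4 = k·551 for one integer k, every count in [12, 96]; additionally prefer no 1:1 stage (N1 ≠ N2, N3 ≠ N4)
k = 1…2: no 1:1-free in-range split of k·80 and k·551 into factor pairs; take k = 3
k = 3: N1·N3 = 240 = 12·20, N2·N4 = 1653 = 19·87
achieved = 12·20/(19·87) = 80/551; |achieved − target| = 0 ≤ 4/2755 ✓

N1=12 N2=19 N3=20 N4=87 achieved=80/551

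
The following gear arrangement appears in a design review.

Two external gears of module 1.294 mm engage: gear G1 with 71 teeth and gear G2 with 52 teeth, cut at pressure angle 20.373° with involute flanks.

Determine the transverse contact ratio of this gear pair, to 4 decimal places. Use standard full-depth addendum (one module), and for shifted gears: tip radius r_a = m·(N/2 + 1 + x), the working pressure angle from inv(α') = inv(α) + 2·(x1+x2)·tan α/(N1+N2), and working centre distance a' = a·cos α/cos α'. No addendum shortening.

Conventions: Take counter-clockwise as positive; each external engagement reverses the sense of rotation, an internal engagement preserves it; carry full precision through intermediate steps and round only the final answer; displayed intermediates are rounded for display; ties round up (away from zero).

class = single-mesh tooth geometry [involute pair 71T × 52T, m = 1.294]
base radii: r_b1 = 43.063464, r_b2 = 31.539438
tip radii: r_a1 = 47.231000, r_a2 = 34.938000
no profile shift: α' = α, a' = a
action lengths: √(r_a1²−r_b1²) = 19.398594, √(r_a2²−r_b2²) = 15.030891
base pitch p_b = π·m·cos α = 3.810926
CR = (19.398594 + 15.030891 − 79.581000·sin 20.37300°)/3.810926 = 1.764644
contact ratio ≈ 1.7646

1.7646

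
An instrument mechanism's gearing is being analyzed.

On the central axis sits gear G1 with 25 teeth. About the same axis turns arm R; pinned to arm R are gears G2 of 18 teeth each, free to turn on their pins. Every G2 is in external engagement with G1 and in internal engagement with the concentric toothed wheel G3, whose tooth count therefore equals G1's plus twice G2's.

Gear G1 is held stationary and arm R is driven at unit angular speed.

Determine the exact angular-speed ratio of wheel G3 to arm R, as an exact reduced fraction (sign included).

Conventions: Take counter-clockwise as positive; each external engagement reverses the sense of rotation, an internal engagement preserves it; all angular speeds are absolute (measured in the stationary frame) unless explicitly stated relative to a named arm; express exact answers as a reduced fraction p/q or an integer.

class = planetary set [G3 = 25+2·18 = 61; Willis about the carrier]
ring teeth: 25 + 2·18 = 61
25(ω_sun−ω_arm) = −61(ω_ring−ω_arm),  ω_sun = 0, ω_arm = 1
ω_ring = 1 − (25/61)(0−1) = 86/61
ω_out/ω_in = 86/61

86/61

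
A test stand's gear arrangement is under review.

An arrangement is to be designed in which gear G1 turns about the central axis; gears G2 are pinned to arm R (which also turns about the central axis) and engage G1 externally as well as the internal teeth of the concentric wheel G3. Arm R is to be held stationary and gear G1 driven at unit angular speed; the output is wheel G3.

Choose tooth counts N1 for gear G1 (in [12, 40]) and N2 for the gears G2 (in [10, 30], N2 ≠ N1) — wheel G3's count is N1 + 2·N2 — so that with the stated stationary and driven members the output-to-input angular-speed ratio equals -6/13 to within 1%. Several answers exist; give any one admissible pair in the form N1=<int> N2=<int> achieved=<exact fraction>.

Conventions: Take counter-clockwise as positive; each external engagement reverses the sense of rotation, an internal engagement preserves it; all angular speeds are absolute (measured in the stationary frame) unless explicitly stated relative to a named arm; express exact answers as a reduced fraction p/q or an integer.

N1=24 N2=14 achieved=-6/13

planetary set to be sized for -6/13 (Willis relation)
Willis with ω_arm = 0: ω_ring/ω_sun = −N1/N3; set equal to -6/13  ⇒  N3/N1 = −1/(-6/13) = 13/6
N3 = N1 + 2·N2  ⇒  N2/N1 = (N3/N1 − 1)/2 = (13/6 − 1)/2 = 7/12
smallest multiple with N1 ≥ 12 and N2 ≥ 10: k = 2  ⇒  N1 = 2·12 = 24, N2 = 2·7 = 14 (N1 ≤ 40, N2 ≤ 30, N2 ≠ N1 ✓), N3 = 24 + 2·14 = 52
check: −N1/N3 with N1 = 24, N3 = 52 gives -6/13; |achieved − target| = 0 ≤ 3/650 ✓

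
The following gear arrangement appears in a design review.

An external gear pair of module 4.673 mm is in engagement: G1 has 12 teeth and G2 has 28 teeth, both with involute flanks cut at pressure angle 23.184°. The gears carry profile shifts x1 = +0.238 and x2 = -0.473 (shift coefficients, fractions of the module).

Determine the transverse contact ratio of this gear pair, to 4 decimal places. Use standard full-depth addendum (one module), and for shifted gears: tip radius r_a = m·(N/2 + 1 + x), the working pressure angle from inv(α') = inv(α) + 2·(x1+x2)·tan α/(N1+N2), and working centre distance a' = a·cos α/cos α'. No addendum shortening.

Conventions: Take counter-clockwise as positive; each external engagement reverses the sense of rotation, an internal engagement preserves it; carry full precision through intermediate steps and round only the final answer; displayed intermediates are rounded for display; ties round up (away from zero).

topology: single-mesh involute geometry — m = 4.673, 12T/28T pair
base radii: r_b1 = 25.773800, r_b2 = 60.138867
tip radii: r_a1 = 33.823174, r_a2 = 67.884671
inv(α') = inv(23.184°) + 2·(+0.238-0.473)·tan α/(12+28) = 0.01860073  ⇒  α' = 21.47635°
a' = a·cos α / cos α' = 93.4600·cos 23.184°/cos 21.47635° = 92.322752
action lengths: √(r_a1²−r_b1²) = 21.902473, √(r_a2²−r_b2²) = 31.490399
base pitch p_b = π·m·cos α = 13.495130
CR = (21.902473 + 31.490399 − 92.322752·sin 21.47635°)/13.495130 = 1.451777
contact ratio ≈ 1.4518

1.4518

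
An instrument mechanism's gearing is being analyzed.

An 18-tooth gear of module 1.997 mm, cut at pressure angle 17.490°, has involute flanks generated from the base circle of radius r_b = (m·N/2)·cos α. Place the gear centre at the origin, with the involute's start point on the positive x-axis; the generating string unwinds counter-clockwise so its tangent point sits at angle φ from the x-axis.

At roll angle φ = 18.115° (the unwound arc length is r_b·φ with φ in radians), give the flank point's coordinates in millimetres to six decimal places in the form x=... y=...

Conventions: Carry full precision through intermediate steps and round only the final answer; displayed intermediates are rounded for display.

topology: single-mesh involute geometry — m = 1.997, N = 18
pitch radius r_p = m·N/2 = 1.997·18/2 = 17.973000
base radius r_b = r_p·cos α = 17.973000·cos 17.490° = 17.142098
roll angle φ = 18.115° = 0.31616639 rad
x = r_b·(cos φ + φ·sin φ) = 17.977578
y = r_b·(sin φ − φ·cos φ) = 0.178790

x=17.977578 y=0.178790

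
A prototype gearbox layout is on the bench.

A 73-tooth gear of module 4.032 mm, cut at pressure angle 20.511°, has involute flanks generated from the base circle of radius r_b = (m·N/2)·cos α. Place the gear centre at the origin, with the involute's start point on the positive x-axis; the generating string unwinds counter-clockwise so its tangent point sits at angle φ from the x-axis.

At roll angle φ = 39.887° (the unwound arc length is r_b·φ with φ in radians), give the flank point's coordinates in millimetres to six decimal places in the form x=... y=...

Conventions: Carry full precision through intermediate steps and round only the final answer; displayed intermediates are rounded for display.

x=167.299928 y=14.763162

topology: single-mesh involute geometry — m = 4.032, N = 73
pitch radius r_p = m·N/2 = 4.032·73/2 = 147.168000
base radius r_b = r_p·cos α = 147.168000·cos 20.511° = 137.838275
roll angle φ = 39.887° = 0.69615948 rad
x = r_b·(cos φ + φ·sin φ) = 167.299928
y = r_b·(sin φ − φ·cos φ) = 14.763162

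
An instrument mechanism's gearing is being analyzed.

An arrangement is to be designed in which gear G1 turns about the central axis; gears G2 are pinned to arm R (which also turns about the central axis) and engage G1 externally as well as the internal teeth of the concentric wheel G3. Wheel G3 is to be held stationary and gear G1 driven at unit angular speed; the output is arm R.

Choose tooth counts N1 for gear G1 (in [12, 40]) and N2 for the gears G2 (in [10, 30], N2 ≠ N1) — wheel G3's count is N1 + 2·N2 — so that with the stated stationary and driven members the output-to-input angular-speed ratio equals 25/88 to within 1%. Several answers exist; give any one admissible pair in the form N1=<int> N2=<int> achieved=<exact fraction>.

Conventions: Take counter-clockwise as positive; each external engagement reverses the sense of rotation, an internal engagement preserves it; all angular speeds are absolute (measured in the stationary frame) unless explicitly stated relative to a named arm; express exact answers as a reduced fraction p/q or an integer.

N1=25 N2=19 achieved=25/88

design class (target 25/88): planetary set
Willis with ω_ring = 0: ω_arm/ω_sun = N1/(N1+N3); set equal to 25/88  ⇒  N3/N1 = 1/(25/88) − 1 = 63/25
N3 = N1 + 2·N2  ⇒  N2/N1 = (N3/N1 − 1)/2 = (63/25 − 1)/2 = 19/25
smallest multiple with N1 ≥ 12 and N2 ≥ 10: k = 1  ⇒  N1 = 1·25 = 25, N2 = 1·19 = 19 (N1 ≤ 40, N2 ≤ 30, N2 ≠ N1 ✓), N3 = 25 + 2·19 = 63
check: N1/(N1+N3) with N1 = 25, N3 = 63 gives 25/88; |achieved − target| = 0 ≤ 1/352 ✓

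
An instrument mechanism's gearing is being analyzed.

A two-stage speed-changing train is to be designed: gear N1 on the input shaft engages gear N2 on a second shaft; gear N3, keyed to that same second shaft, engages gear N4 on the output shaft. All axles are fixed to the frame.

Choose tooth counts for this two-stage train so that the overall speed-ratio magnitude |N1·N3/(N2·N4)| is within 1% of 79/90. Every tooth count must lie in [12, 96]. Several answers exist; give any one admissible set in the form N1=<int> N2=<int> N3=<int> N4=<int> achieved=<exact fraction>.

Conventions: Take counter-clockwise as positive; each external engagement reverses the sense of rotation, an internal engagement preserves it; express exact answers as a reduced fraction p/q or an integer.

class = fixed-axis compound train [2-stage, 79/90 wanted]
target = 79/90 in lowest terms: an exact hit needs N1·N3 = k·79 and N2·N4 = k·90 for one integer k, every count in [12, 96]; additionally prefer no 1:1 stage (N1 ≠ N2, N3 ≠ N4)
k = 1…11: no 1:1-free in-range split of k·79 and k·90 into factor pairs; take k = 12
k = 12: N1·N3 = 948 = 12·79, N2·N4 = 1080 = 90·12
achieved = 12·79/(90·12) = 79/90; |achieved − target| = 0 ≤ 79/9000 ✓

N1=12 N2=90 N3=79 N4=12 achieved=79/90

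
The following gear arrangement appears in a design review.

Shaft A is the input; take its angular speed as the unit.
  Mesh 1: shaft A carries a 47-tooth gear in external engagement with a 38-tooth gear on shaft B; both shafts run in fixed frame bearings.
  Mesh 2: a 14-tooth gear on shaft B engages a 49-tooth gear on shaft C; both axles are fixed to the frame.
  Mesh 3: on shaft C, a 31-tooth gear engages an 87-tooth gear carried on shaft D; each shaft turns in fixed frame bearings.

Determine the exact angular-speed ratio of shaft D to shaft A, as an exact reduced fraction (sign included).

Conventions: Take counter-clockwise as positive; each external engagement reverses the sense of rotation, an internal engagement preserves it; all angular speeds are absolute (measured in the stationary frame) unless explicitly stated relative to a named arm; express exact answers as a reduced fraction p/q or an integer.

class = fixed-axis compound train [3 meshes; 3 ratios multiply, 3 sense flips]
mesh 1 [47T→38T]: running ratio 47/38, sense −
mesh 2 [14T→49T]: running ratio 47/133, sense +
mesh 3 [31T→87T]: running ratio 1457/11571, sense −
ω_out/ω_in = -1457/11571

-1457/11571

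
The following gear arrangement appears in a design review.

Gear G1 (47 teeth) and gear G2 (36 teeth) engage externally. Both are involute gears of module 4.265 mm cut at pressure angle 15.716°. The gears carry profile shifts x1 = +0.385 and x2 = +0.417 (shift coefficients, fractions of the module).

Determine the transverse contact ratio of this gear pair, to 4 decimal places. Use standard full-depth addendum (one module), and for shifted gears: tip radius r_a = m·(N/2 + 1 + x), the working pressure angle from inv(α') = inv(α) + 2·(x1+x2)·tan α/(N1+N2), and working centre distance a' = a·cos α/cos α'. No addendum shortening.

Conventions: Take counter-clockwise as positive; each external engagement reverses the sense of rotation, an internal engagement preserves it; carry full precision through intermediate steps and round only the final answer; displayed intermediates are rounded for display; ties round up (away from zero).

1.8013

class = single-mesh tooth geometry [involute pair 47T × 36T, m = 4.265]
base radii: r_b1 = 96.480609, r_b2 = 73.900041
tip radii: r_a1 = 106.134525, r_a2 = 82.813505
inv(α') = inv(15.716°) + 2·(+0.385+0.417)·tan α/(47+36) = 0.01253064  ⇒  α' = 18.91043°
a' = a·cos α / cos α' = 176.9975·cos 15.716°/cos 18.91043° = 180.101369
action lengths: √(r_a1²−r_b1²) = 44.227021, √(r_a2²−r_b2²) = 37.374597
base pitch p_b = π·m·cos α = 12.897990
CR = (44.227021 + 37.374597 − 180.101369·sin 18.91043°)/12.897990 = 1.801261
contact ratio ≈ 1.8013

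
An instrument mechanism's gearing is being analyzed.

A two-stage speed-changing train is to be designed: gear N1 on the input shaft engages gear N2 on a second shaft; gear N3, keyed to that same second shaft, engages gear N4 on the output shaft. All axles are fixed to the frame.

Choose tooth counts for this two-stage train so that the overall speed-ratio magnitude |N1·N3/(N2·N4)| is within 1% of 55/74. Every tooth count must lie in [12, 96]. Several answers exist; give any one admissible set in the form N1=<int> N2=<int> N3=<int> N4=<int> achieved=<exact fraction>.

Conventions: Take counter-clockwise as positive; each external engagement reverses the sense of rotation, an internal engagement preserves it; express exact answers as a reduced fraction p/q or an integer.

topology: fixed-axis compound train — 2 stages, target 55/74
target = 55/74 in lowest terms: an exact hit needs N1·N3 = k·55 and N2·N4 = k·74 for one integer k, every count in [12, 96]; additionally prefer no 1:1 stage (N1 ≠ N2, N3 ≠ N4)
k = 1…5: no 1:1-free in-range split of k·55 and k·74 into factor pairs; take k = 6
k = 6: N1·N3 = 330 = 15·22, N2·N4 = 444 = 12·37
achieved = 15·22/(12·37) = 55/74; |achieved − target| = 0 ≤ 11/1480 ✓

N1=15 N2=12 N3=22 N4=37 achieved=55/74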